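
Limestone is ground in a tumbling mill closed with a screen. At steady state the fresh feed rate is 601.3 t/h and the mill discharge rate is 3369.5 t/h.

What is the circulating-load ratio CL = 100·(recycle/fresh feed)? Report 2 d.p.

Mill node: discharge = fresh + recycle.
R = M − F = 3369.5 − 601.3 = 2768.2 t/h
CL = 100·R/F = 100·2768.2/601.3 = 460.37 %

CL = 460.37 %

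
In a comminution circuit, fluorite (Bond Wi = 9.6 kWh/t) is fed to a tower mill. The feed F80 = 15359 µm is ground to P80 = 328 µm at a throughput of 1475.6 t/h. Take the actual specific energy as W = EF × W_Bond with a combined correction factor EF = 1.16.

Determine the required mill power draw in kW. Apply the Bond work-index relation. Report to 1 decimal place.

W = 10 Wi / √P80 − 10 Wi / √F80
W = 10·9.6·(1/√328 − 1/√15359) = 10·9.6·(0.047147) = 4.5261 kWh/t
Apply correction: 4.5261 × 1.16 = 5.2503 kWh/t
P = W·T = 5.2503·1475.6 = 7747.3 kW

P = 7747.3 kW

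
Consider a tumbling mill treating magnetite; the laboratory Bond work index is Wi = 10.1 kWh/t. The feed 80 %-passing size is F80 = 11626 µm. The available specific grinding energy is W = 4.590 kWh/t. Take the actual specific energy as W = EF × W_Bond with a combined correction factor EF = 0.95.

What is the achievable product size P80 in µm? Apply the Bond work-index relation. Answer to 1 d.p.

Bond:  W = 10 Wi (1/√P − 1/√F)
W_Bond = W / EF = 4.590 / 0.95 = 4.8316 kWh/t
1/√P80 = 1/√F80 + W_Bond/(10·Wi)
  = 4.8316/(10·10.1) + 1/√11626 = 0.047837 + 0.009274 = 0.057112
P80 = (1/0.057112)² = 17.5095² = 306.58 µm

P80 = 306.6 µm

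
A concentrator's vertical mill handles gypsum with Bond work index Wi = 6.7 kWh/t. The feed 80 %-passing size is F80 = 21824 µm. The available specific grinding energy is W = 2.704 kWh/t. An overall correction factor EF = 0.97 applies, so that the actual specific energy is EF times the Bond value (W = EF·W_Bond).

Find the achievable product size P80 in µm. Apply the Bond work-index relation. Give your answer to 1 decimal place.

P80 = 427.3 µm

W_Bond = 10·Wi·(1/√P₈₀ − 1/√F₈₀)
W_Bond = W / EF = 2.704 / 0.97 = 2.7876 kWh/t
P80^(−½) = W_Bond/(10 Wi) + F80^(−½)
  = 2.7876/(10·6.7) + 1/√21824 = 0.041606 + 0.006769 = 0.048376
P80 = (1/0.048376)² = 20.6716² = 427.32 µm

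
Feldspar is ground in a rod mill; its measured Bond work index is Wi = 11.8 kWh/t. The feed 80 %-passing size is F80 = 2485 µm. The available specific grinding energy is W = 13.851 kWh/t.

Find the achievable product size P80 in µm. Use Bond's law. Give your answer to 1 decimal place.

W = 10·Wi·[P80^(−½) − F80^(−½)]
1/√P80 = 1/√F80 + W/(10·Wi)
  = 13.8510/(10·11.8) + 1/√2485 = 0.117381 + 0.020060 = 0.137442
P80 = (1/0.137442)² = 7.2758² = 52.94 µm

P80 = 52.9 µm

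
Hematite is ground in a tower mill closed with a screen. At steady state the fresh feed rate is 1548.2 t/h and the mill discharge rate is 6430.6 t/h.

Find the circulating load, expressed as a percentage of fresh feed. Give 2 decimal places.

CL = 315.36 %

M = F + R at steady state, so:
R = M − F = 6430.6 − 1548.2 = 4882.4 t/h
CL = 100·R/F = 100·4882.4/1548.2 = 315.36 %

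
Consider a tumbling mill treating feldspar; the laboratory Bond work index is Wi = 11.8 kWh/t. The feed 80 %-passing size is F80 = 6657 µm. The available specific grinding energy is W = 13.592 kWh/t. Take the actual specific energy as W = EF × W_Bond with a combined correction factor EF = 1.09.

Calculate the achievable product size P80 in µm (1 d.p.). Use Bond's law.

W = 10 Wi (P80^-0.5 − F80^-0.5)
W_Bond = W / EF = 13.592 / 1.09 = 12.4697 kWh/t
⇒ 1/√P80 = W_Bond/(10·Wi) + 1/√F80
  = 12.4697/(10·11.8) + 1/√6657 = 0.105676 + 0.012256 = 0.117932
P80 = (1/0.117932)² = 8.4795² = 71.90 µm

P80 = 71.9 µm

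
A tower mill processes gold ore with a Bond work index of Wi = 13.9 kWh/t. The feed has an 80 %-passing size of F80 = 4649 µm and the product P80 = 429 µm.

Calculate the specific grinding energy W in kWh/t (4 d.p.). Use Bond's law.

W = 4.6724 kWh/t

W = 10 Wi (P80^-0.5 − F80^-0.5)
1/√429 = 0.048280;  1/√4649 = 0.014666
W = 10·13.9·(0.048280 − 0.014666) = 4.6724 kWh/t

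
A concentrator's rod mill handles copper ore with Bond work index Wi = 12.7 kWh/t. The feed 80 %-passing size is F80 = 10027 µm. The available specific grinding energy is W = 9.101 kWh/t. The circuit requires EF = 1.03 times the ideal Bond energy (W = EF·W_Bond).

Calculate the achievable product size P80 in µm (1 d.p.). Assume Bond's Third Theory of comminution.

P80 = 158.0 µm

W = 10·Wi·(P80^(-½) − F80^(-½))
W_Bond = W / EF = 9.101 / 1.03 = 8.8359 kWh/t
P80^-0.5 = F80^-0.5 + W_Bond/(10 Wi)
  = 8.8359/(10·12.7) + 1/√10027 = 0.069574 + 0.009987 = 0.079561
P80 = (1/0.079561)² = 12.5690² = 157.98 µm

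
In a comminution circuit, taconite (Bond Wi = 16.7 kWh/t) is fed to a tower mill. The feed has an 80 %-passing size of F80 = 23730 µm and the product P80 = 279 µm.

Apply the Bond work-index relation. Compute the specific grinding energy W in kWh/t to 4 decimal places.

W = 10 Wi (1/√P80 − 1/√F80)  [Bond]
1/√279 = 0.059868;  1/√23730 = 0.006492
W = 10·16.7·(0.059868 − 0.006492) = 8.9139 kWh/t

W = 8.9139 kWh/t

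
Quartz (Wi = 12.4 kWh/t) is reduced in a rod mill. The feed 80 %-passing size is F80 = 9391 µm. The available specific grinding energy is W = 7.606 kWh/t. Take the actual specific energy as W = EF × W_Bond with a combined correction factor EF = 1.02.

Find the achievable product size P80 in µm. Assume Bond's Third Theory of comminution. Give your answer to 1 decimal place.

P80 = 201.5 µm

Bond: W = 10·Wi·(1/√P80 − 1/√F80)
W_Bond = W / EF = 7.606 / 1.02 = 7.4569 kWh/t
P80^-0.5 = F80^-0.5 + W_Bond/(10 Wi)
  = 7.4569/(10·12.4) + 1/√9391 = 0.060136 + 0.010319 = 0.070455
P80 = (1/0.070455)² = 14.1934² = 201.45 µm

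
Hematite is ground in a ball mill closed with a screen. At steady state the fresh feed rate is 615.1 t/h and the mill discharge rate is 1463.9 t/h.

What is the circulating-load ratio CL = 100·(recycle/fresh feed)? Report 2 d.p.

CL = 137.99 %

M = F + R at steady state, so:
R = M − F = 1463.9 − 615.1 = 848.8 t/h
CL = 100·R/F = 100·848.8/615.1 = 137.99 %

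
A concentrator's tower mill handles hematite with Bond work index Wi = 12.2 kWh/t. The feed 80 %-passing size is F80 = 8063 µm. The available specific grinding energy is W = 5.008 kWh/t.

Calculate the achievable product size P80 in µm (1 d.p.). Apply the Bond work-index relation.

P80 = 367.2 µm

W = 10 Wi / √P80 − 10 Wi / √F80
⇒ 1/√P80 = W/(10 Wi) + 1/√F80
  = 5.0080/(10·12.2) + 1/√8063 = 0.041049 + 0.011137 = 0.052186
P80 = (1/0.052186)² = 19.1623² = 367.19 µm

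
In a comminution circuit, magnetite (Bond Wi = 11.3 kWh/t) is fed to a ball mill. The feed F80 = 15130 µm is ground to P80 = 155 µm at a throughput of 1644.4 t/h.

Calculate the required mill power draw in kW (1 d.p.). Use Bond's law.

P = 13414.5 kW

W = 10 Wi (1/√P80 − 1/√F80)  [Bond]
W = 10·11.3·(1/√155 − 1/√15130) = 10·11.3·(0.072192) = 8.1577 kWh/t
Mill draw = 8.1577 × 1644.4 = 13414.5 kW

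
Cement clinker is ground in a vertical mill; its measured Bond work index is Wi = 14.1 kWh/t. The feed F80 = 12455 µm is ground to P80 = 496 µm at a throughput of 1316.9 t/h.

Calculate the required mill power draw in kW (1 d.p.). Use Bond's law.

W_Bond = 10·Wi·(1/√P₈₀ − 1/√F₈₀)
W = 10·14.1·(1/√496 − 1/√12455) = 10·14.1·(0.035941) = 5.0677 kWh/t
Power = W × throughput = 5.0677 kWh/t × 1316.9 t/h = 6673.6 kW

P = 6673.6 kW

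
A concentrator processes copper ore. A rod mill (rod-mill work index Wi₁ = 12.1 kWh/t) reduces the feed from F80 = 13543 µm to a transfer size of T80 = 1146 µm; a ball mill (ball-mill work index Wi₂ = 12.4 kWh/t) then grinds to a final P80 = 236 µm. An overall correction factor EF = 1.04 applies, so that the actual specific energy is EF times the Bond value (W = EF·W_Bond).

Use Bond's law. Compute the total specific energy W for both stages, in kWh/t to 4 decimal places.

W = 10·Wi·(P80^(-½) − F80^(-½))
Stage 1 (13543→1146 µm, Wi₁=12.1): W₁ = 10·12.1·(0.029540 − 0.008593) = 2.5346 kWh/t
Stage 2 (1146→236 µm, Wi₂=12.4): W₂ = 10·12.4·(0.065094 − 0.029540) = 4.4088 kWh/t
W = W₁ + W₂ = 2.5346 + 4.4088 = 6.9433 kWh/t
W_actual = 1.04 × 6.9433 = 7.2211 kWh/t

W = 7.2211 kWh/t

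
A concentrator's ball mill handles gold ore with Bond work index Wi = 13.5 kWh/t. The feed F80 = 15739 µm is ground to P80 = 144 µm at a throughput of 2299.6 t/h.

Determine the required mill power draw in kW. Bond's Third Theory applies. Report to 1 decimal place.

W = 10 Wi / √P80 − 10 Wi / √F80
W = 10·13.5·(1/√144 − 1/√15739) = 10·13.5·(0.075362) = 10.1739 kWh/t
Mill draw = 10.1739 × 2299.6 = 23395.9 kW

P = 23395.9 kW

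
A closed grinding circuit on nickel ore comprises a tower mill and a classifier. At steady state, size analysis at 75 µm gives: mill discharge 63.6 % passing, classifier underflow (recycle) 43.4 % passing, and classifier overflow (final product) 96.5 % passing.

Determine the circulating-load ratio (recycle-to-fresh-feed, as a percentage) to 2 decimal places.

CL = 162.87 %

Two-product formula at 75 µm:
d + r·d = r·u + o → r(d−u) = o−d
r = (96.5 − 63.6)/(63.6 − 43.4) = 32.9/20.2 = 1.6287
CL = 100·r = 162.87 %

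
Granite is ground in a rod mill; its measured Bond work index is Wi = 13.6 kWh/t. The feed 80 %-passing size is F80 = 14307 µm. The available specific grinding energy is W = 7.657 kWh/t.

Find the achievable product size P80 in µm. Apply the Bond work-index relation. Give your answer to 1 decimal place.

W = 10·Wi·[P80^(−½) − F80^(−½)]
⇒ 1/√P80 = W/(10·Wi) + 1/√F80
  = 7.6570/(10·13.6) + 1/√14307 = 0.056301 + 0.008360 = 0.064662
P80 = (1/0.064662)² = 15.4651² = 239.17 µm

P80 = 239.2 µm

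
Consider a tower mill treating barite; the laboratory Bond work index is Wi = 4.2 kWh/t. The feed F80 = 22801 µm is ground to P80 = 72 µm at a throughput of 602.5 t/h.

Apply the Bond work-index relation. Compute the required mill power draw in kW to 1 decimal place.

W = 10 Wi / √P80 − 10 Wi / √F80
W = 10·4.2·(1/√72 − 1/√22801) = 10·4.2·(0.111229) = 4.6716 kWh/t
Mill draw = 4.6716 × 602.5 = 2814.6 kW

P = 2814.6 kW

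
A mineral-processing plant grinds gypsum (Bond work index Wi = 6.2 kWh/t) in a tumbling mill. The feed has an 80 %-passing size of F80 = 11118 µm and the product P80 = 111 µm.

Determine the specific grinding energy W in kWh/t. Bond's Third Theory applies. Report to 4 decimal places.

W = 5.2968 kWh/t

Bond: W = 10·Wi·(1/√P80 − 1/√F80)
1/√111 = 0.094916;  1/√11118 = 0.009484
W = 10·6.2·(0.094916 − 0.009484) = 5.2968 kWh/t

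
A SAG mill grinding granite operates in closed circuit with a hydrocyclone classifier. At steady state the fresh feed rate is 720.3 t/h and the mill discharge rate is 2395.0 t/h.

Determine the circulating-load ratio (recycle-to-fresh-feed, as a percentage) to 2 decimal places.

Steady state: M = F + R.
R = M − F = 2395.0 − 720.3 = 1674.7 t/h
CL = 100·R/F = 100·1674.7/720.3 = 232.50 %

CL = 232.50 %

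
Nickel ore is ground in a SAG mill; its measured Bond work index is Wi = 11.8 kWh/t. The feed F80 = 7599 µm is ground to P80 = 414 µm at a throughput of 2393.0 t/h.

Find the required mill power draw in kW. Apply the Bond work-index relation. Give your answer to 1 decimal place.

P = 10638.7 kW

W = 10 Wi (P80^-0.5 − F80^-0.5)
W = 10·11.8·(1/√414 − 1/√7599) = 10·11.8·(0.037676) = 4.4457 kWh/t
P_mill = W·ṁ = 4.4457·2393.0 = 10638.7 kW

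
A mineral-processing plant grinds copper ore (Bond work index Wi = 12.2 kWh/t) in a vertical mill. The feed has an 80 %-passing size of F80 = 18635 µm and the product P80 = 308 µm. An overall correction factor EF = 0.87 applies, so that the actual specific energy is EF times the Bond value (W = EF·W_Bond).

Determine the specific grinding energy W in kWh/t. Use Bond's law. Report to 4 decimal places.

Bond: W = 10·Wi·(1/√P80 − 1/√F80)
1/√308 = 0.056980;  1/√18635 = 0.007325
W = 10·12.2·(0.056980 − 0.007325) = 6.0579 kWh/t
W_actual = 0.87 × 6.0579 = 5.2704 kWh/t

W = 5.2704 kWh/t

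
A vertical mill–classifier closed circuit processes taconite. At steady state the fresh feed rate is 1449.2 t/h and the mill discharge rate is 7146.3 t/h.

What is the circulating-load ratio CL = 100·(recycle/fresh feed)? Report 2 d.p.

CL = 393.12 %

Mill node: discharge = fresh + recycle.
R = M − F = 7146.3 − 1449.2 = 5697.1 t/h
CL = 100·R/F = 100·5697.1/1449.2 = 393.12 %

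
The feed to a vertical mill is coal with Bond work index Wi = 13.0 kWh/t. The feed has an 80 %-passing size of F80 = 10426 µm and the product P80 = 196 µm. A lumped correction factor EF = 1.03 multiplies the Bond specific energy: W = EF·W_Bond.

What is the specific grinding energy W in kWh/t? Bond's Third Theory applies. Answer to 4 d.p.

W = 10 Wi (P80^-0.5 − F80^-0.5)
1/√196 = 0.071429;  1/√10426 = 0.009794
W = 10·13.0·(0.071429 − 0.009794) = 8.0125 kWh/t
Corrected W = EF·W_Bond = 1.03·8.0125 = 8.2529 kWh/t

W = 8.2529 kWh/t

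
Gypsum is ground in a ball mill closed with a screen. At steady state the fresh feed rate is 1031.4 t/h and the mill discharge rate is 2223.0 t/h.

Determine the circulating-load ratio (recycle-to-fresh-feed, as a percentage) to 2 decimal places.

CL = 115.53 %

Discharge = new feed + return, hence
R = M − F = 2223.0 − 1031.4 = 1191.6 t/h
CL = 100·R/F = 100·1191.6/1031.4 = 115.53 %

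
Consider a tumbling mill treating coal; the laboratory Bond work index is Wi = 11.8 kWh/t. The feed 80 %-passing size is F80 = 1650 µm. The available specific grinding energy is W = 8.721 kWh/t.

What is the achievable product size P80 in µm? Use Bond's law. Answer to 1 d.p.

P80 = 103.0 µm

W = 10 Wi (P80^-0.5 − F80^-0.5)
⇒ 1/√P80 = W/(10·Wi) + 1/√F80
  = 8.7210/(10·11.8) + 1/√1650 = 0.073907 + 0.024618 = 0.098525
P80 = (1/0.098525)² = 10.1497² = 103.02 µm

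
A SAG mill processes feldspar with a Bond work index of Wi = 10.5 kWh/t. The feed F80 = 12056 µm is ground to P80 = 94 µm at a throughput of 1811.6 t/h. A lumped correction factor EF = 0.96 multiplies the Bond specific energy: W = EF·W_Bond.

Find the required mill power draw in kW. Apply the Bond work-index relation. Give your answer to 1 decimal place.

P = 17171.6 kW

W = 10 Wi (1/√P80 − 1/√F80)  [Bond]
W = 10·10.5·(1/√94 − 1/√12056) = 10·10.5·(0.094035) = 9.8736 kWh/t
W_actual = 0.96 × 9.8736 = 9.4787 kWh/t
P = W·T = 9.4787·1811.6 = 17171.6 kW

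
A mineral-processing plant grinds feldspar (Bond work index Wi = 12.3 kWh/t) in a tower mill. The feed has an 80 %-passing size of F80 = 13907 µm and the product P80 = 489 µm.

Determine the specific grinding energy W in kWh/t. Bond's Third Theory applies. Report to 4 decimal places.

W = 4.5192 kWh/t

W_Bond = 10·Wi·(1/√P₈₀ − 1/√F₈₀)
1/√489 = 0.045222;  1/√13907 = 0.008480
W = 10·12.3·(0.045222 − 0.008480) = 4.5192 kWh/t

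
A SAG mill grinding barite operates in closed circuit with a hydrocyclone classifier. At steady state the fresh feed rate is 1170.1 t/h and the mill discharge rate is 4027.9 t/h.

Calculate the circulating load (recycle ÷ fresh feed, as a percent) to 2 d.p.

Steady state: M = F + R.
R = M − F = 4027.9 − 1170.1 = 2857.8 t/h
CL = 100·R/F = 100·2857.8/1170.1 = 244.24 %

CL = 244.24 %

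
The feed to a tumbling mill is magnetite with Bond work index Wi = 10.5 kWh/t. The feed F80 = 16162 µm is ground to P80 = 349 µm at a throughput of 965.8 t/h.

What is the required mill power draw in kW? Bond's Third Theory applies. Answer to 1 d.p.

W = 10 Wi (P80^-0.5 − F80^-0.5)
W = 10·10.5·(1/√349 − 1/√16162) = 10·10.5·(0.045663) = 4.7946 kWh/t
P = W·T = 4.7946·965.8 = 4630.6 kW

P = 4630.6 kW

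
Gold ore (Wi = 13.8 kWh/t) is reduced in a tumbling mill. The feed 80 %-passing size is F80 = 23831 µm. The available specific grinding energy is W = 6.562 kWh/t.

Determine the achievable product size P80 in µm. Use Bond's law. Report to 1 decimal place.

P80 = 342.6 µm

W = 10·Wi·(P80^(-½) − F80^(-½))
⇒ 1/√P80 = W/(10·Wi) + 1/√F80
  = 6.5620/(10·13.8) + 1/√23831 = 0.047551 + 0.006478 = 0.054029
P80 = (1/0.054029)² = 18.5087² = 342.57 µm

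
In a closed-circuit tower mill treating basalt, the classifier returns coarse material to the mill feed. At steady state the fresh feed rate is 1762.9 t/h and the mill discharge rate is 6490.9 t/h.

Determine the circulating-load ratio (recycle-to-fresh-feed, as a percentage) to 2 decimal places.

CL = 268.19 %

Mill node: discharge = fresh + recycle.
R = M − F = 6490.9 − 1762.9 = 4728.0 t/h
CL = 100·R/F = 100·4728.0/1762.9 = 268.19 %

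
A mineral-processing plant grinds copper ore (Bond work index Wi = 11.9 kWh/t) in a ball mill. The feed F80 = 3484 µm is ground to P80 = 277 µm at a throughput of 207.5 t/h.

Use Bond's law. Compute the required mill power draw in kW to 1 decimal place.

Bond: W = 10·Wi·(1/√P80 − 1/√F80)
W = 10·11.9·(1/√277 − 1/√3484) = 10·11.9·(0.043142) = 5.1339 kWh/t
Mill draw = 5.1339 × 207.5 = 1065.3 kW

P = 1065.3 kW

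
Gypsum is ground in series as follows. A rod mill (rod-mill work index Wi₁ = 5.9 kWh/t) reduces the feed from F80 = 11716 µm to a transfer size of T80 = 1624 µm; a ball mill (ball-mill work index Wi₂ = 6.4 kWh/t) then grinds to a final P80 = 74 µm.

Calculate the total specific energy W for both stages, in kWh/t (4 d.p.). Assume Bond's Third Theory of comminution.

W = 6.7707 kWh/t

W = 10 Wi (P80^-0.5 − F80^-0.5)
Stage 1 (11716→1624 µm, Wi₁=5.9): W₁ = 10·5.9·(0.024815 − 0.009239) = 0.9190 kWh/t
Stage 2 (1624→74 µm, Wi₂=6.4): W₂ = 10·6.4·(0.116248 − 0.024815) = 5.8517 kWh/t
W = W₁ + W₂ = 0.9190 + 5.8517 = 6.7707 kWh/t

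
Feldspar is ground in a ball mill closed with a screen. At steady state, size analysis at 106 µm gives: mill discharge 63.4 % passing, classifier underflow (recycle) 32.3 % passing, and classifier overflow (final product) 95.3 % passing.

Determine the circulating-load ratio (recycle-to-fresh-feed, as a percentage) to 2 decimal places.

Mass balance on the −106 µm fraction:
(1+r)d = ru + o → r = (o−d)/(d−u)
r = (95.3 − 63.4)/(63.4 − 32.3) = 31.9/31.1 = 1.0257
CL = 100·r = 102.57 %

CL = 102.57 %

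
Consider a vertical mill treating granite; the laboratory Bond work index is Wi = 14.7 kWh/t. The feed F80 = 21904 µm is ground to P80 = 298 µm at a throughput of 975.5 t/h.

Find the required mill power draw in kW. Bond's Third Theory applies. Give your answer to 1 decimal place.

P = 7337.9 kW

Bond: W = 10·Wi·(1/√P80 − 1/√F80)
W = 10·14.7·(1/√298 − 1/√21904) = 10·14.7·(0.051172) = 7.5222 kWh/t
Mill draw = 7.5222 × 975.5 = 7337.9 kW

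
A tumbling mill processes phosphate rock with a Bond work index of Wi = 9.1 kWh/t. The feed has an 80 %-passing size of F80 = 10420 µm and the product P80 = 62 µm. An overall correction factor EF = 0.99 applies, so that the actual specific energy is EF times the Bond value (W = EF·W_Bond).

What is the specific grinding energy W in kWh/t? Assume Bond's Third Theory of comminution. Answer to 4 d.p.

W = 10.5589 kWh/t

Bond:  W = 10 Wi (1/√P − 1/√F)
1/√62 = 0.127000;  1/√10420 = 0.009796
W = 10·9.1·(0.127000 − 0.009796) = 10.6655 kWh/t
With EF = 0.99: W = 10.6655·0.99 = 10.5589 kWh/t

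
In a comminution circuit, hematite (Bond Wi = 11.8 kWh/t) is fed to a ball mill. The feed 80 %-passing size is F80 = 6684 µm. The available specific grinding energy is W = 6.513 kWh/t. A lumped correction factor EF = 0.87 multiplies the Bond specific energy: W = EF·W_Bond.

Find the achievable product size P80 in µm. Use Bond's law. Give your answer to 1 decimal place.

W = 10 Wi (P80^-0.5 − F80^-0.5)
W_Bond = W / EF = 6.513 / 0.87 = 7.4862 kWh/t
P80^(−½) = W_Bond/(10 Wi) + F80^(−½)
  = 7.4862/(10·11.8) + 1/√6684 = 0.063442 + 0.012232 = 0.075674
P80 = (1/0.075674)² = 13.2146² = 174.63 µm

P80 = 174.6 µm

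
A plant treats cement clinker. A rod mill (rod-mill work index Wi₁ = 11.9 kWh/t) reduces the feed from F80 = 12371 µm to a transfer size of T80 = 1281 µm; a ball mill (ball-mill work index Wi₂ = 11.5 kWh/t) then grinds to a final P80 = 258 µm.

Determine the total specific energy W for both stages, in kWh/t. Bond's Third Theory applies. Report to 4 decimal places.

W = 6.2014 kWh/t

Bond:  W = 10 Wi (1/√P − 1/√F)
Stage 1 (12371→1281 µm, Wi₁=11.9): W₁ = 10·11.9·(0.027940 − 0.008991) = 2.2549 kWh/t
Stage 2 (1281→258 µm, Wi₂=11.5): W₂ = 10·11.5·(0.062257 − 0.027940) = 3.9465 kWh/t
W = W₁ + W₂ = 2.2549 + 3.9465 = 6.2014 kWh/t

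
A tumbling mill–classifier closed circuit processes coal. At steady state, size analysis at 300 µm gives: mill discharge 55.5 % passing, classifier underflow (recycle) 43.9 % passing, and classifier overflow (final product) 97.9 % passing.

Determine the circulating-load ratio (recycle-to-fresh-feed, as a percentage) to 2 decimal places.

CL = 365.52 %

Two-product formula at 300 µm:
r = (o − d)/(d − u)
r = (97.9 − 55.5)/(55.5 − 43.9) = 42.4/11.6 = 3.6552
CL = 100·r = 365.52 %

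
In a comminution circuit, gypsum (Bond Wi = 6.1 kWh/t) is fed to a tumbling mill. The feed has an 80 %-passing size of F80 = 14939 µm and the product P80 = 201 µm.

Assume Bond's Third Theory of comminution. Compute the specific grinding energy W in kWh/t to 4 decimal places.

W = 10 Wi (1/√P80 − 1/√F80)  [Bond]
1/√201 = 0.070535;  1/√14939 = 0.008182
W = 10·6.1·(0.070535 − 0.008182) = 3.8035 kWh/t

W = 3.8035 kWh/t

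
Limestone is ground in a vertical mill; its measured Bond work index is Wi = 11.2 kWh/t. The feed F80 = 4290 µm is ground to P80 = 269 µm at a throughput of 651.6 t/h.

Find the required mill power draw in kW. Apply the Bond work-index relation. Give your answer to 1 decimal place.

W = 10·Wi·[P80^(−½) − F80^(−½)]
W = 10·11.2·(1/√269 − 1/√4290) = 10·11.2·(0.045703) = 5.1188 kWh/t
P = W·T = 5.1188·651.6 = 3335.4 kW

P = 3335.4 kW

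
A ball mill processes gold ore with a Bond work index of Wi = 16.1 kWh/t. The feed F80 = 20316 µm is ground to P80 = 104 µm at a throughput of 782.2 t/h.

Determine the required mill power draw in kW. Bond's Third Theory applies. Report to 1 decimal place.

W = 10 Wi (P80^-0.5 − F80^-0.5)
W = 10·16.1·(1/√104 − 1/√20316) = 10·16.1·(0.091042) = 14.6578 kWh/t
Mill draw = 14.6578 × 782.2 = 11465.3 kW

P = 11465.3 kW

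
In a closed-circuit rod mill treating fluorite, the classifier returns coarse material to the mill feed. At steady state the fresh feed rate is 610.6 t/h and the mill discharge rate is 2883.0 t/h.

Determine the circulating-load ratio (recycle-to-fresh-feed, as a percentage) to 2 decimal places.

Steady state: M = F + R.
R = M − F = 2883.0 − 610.6 = 2272.4 t/h
CL = 100·R/F = 100·2272.4/610.6 = 372.16 %

CL = 372.16 %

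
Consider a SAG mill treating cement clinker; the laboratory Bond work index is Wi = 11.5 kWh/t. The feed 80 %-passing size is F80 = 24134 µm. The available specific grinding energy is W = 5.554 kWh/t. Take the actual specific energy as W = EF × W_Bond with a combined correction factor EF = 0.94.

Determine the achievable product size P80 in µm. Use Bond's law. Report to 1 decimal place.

Bond: W = 10·Wi·(1/√P80 − 1/√F80)
W_Bond = W / EF = 5.554 / 0.94 = 5.9085 kWh/t
P80^-0.5 = F80^-0.5 + W_Bond/(10 Wi)
  = 5.9085/(10·11.5) + 1/√24134 = 0.051378 + 0.006437 = 0.057815
P80 = (1/0.057815)² = 17.2964² = 299.17 µm

P80 = 299.2 µm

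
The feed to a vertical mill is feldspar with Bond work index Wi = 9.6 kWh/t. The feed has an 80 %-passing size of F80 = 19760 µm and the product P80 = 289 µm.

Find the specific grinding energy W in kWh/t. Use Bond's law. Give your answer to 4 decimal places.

W = 10 Wi (1/√P80 − 1/√F80)  [Bond]
1/√289 = 0.058824;  1/√19760 = 0.007114
W = 10·9.6·(0.058824 − 0.007114) = 4.9641 kWh/t

W = 4.9641 kWh/t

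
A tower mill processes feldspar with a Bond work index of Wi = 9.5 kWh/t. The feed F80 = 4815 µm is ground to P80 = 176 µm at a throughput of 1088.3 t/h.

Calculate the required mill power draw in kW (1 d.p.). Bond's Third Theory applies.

W = 10 Wi (1/√P80 − 1/√F80)  [Bond]
W = 10·9.5·(1/√176 − 1/√4815) = 10·9.5·(0.060967) = 5.7918 kWh/t
Mill draw = 5.7918 × 1088.3 = 6303.2 kW

P = 6303.2 kW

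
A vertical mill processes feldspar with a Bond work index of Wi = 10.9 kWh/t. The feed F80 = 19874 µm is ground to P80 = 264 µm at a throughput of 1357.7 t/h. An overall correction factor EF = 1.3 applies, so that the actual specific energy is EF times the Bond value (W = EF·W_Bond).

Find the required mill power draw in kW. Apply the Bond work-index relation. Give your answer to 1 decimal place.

P = 10475.9 kW

Bond: W = 10·Wi·(1/√P80 − 1/√F80)
W = 10·10.9·(1/√264 − 1/√19874) = 10·10.9·(0.054452) = 5.9353 kWh/t
Apply correction: 5.9353 × 1.3 = 7.7159 kWh/t
Mill draw = 7.7159 × 1357.7 = 10475.9 kW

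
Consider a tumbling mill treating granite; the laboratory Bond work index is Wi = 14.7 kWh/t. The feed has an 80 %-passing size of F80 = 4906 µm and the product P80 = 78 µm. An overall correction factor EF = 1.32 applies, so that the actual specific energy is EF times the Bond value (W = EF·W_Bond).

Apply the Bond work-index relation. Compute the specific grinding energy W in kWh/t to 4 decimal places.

W = 19.2004 kWh/t

W = 10 Wi (1/√P80 − 1/√F80)  [Bond]
1/√78 = 0.113228;  1/√4906 = 0.014277
W = 10·14.7·(0.113228 − 0.014277) = 14.5458 kWh/t
W_actual = 1.32 × 14.5458 = 19.2004 kWh/t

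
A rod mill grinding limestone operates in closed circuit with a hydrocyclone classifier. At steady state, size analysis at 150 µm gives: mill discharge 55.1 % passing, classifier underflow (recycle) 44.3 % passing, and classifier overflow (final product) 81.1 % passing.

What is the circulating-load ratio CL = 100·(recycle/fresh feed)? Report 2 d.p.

CL = 240.74 %

Mass balance on the −150 µm fraction:
(1+r)·d = r·u + o ⇒ r = (o−d)/(d−u)
r = (81.1 − 55.1)/(55.1 − 44.3) = 26.0/10.8 = 2.4074
CL = 100·r = 240.74 %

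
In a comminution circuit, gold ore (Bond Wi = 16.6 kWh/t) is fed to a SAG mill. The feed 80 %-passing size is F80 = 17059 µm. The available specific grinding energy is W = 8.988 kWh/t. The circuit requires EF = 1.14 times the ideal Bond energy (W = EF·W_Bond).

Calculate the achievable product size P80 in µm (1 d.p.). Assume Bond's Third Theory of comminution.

P80 = 328.8 µm

W = 10 Wi / √P80 − 10 Wi / √F80
W_Bond = W / EF = 8.988 / 1.14 = 7.8842 kWh/t
⇒ 1/√P80 = W_Bond/(10 Wi) + 1/√F80
  = 7.8842/(10·16.6) + 1/√17059 = 0.047495 + 0.007656 = 0.055152
P80 = (1/0.055152)² = 18.1318² = 328.76 µm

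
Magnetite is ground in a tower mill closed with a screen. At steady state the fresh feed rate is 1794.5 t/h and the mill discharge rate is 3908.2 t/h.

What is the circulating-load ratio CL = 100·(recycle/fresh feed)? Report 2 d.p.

Steady state: M = F + R.
R = M − F = 3908.2 − 1794.5 = 2113.7 t/h
CL = 100·R/F = 100·2113.7/1794.5 = 117.79 %

CL = 117.79 %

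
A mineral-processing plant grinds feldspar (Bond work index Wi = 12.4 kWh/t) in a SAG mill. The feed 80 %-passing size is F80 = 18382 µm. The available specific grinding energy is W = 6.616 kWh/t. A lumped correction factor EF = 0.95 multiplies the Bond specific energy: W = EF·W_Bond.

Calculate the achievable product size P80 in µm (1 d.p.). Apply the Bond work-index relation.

P80 = 247.7 µm

Bond:  W = 10 Wi (1/√P − 1/√F)
W_Bond = W / EF = 6.616 / 0.95 = 6.9642 kWh/t
P80^(−½) = W_Bond/(10 Wi) + F80^(−½)
  = 6.9642/(10·12.4) + 1/√18382 = 0.056163 + 0.007376 = 0.063539
P80 = (1/0.063539)² = 15.7384² = 247.70 µm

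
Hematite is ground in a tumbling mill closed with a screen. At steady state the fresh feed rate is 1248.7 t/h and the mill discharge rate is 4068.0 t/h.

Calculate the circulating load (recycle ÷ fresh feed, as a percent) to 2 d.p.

CL = 225.78 %

Discharge = new feed + return, hence
R = M − F = 4068.0 − 1248.7 = 2819.3 t/h
CL = 100·R/F = 100·2819.3/1248.7 = 225.78 %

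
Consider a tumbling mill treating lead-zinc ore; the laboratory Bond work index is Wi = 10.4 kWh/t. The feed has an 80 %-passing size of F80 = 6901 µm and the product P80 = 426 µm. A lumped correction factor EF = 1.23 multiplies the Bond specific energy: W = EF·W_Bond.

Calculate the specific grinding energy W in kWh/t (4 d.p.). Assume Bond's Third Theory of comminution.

W = 4.6579 kWh/t

W = 10 Wi (P80^-0.5 − F80^-0.5)
1/√426 = 0.048450;  1/√6901 = 0.012038
W = 10·10.4·(0.048450 − 0.012038) = 3.7869 kWh/t
Corrected W = EF·W_Bond = 1.23·3.7869 = 4.6579 kWh/t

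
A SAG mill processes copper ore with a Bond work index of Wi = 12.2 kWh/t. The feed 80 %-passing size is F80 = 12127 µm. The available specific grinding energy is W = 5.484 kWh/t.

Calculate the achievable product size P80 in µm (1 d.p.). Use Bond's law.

W = 10·Wi·(P80^(-½) − F80^(-½))
P80^-0.5 = F80^-0.5 + W/(10 Wi)
  = 5.4840/(10·12.2) + 1/√12127 = 0.044951 + 0.009081 = 0.054032
P80 = (1/0.054032)² = 18.5077² = 342.53 µm

P80 = 342.5 µm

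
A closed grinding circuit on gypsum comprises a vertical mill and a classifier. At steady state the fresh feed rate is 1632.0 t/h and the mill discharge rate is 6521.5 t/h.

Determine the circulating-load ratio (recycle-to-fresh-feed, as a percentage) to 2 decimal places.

CL = 299.60 %

Steady state: M = F + R.
R = M − F = 6521.5 − 1632.0 = 4889.5 t/h
CL = 100·R/F = 100·4889.5/1632.0 = 299.60 %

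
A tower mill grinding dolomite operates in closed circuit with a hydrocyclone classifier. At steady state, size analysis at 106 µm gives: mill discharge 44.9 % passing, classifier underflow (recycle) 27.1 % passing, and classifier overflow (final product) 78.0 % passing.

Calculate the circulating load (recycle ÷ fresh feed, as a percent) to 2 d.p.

Let r = R/F. Size balance at 106 µm:
d + r·d = r·u + o → r(d−u) = o−d
r = (78.0 − 44.9)/(44.9 − 27.1) = 33.1/17.8 = 1.8596
CL = 100·r = 185.96 %

CL = 185.96 %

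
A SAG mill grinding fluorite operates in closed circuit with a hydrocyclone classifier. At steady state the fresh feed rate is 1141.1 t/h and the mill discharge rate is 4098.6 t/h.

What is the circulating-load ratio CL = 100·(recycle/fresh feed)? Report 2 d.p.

Discharge = new feed + return, hence
R = M − F = 4098.6 − 1141.1 = 2957.5 t/h
CL = 100·R/F = 100·2957.5/1141.1 = 259.18 %

CL = 259.18 %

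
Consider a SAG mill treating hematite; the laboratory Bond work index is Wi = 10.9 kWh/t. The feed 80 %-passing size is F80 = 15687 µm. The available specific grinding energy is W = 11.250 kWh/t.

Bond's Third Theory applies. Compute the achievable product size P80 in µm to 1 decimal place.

W_Bond = 10·Wi·(1/√P₈₀ − 1/√F₈₀)
P80^-0.5 = F80^-0.5 + W/(10 Wi)
  = 11.2500/(10·10.9) + 1/√15687 = 0.103211 + 0.007984 = 0.111195
P80 = (1/0.111195)² = 8.9932² = 80.88 µm

P80 = 80.9 µm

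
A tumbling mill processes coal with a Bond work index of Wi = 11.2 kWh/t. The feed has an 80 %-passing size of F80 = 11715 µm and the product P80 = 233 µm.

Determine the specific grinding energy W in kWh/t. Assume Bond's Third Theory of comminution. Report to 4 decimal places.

W = 10·Wi·(P80^(-½) − F80^(-½))
1/√233 = 0.065512;  1/√11715 = 0.009239
W = 10·11.2·(0.065512 − 0.009239) = 6.3026 kWh/t

W = 6.3026 kWh/t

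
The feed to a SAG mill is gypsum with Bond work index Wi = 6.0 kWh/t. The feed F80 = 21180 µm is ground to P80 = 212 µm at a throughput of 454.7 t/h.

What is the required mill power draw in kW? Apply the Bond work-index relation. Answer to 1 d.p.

P = 1686.3 kW

W_Bond = 10·Wi·(1/√P₈₀ − 1/√F₈₀)
W = 10·6.0·(1/√212 − 1/√21180) = 10·6.0·(0.061809) = 3.7085 kWh/t
Power = W × throughput = 3.7085 kWh/t × 454.7 t/h = 1686.3 kW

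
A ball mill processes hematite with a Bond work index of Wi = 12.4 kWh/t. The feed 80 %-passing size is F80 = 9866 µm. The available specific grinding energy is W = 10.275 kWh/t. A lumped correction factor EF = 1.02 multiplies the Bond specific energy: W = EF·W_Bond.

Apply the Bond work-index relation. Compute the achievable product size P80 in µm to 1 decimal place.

P80 = 120.0 µm

W = 10 Wi / √P80 − 10 Wi / √F80
W_Bond = W / EF = 10.275 / 1.02 = 10.0735 kWh/t
P80^(−½) = W_Bond/(10 Wi) + F80^(−½)
  = 10.0735/(10·12.4) + 1/√9866 = 0.081238 + 0.010068 = 0.091306
P80 = (1/0.091306)² = 10.9522² = 119.95 µm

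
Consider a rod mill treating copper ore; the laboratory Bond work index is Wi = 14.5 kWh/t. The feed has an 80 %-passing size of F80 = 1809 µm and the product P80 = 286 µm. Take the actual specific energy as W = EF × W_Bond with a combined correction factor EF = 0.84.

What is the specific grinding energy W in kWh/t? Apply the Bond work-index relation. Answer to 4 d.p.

W = 4.3385 kWh/t

W = 10 Wi (P80^-0.5 − F80^-0.5)
1/√286 = 0.059131;  1/√1809 = 0.023512
W = 10·14.5·(0.059131 − 0.023512) = 5.1649 kWh/t
Apply correction: 5.1649 × 0.84 = 4.3385 kWh/t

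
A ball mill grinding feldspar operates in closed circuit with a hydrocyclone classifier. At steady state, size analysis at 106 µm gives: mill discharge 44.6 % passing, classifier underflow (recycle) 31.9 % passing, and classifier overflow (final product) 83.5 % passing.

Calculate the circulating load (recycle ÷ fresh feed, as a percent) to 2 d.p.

CL = 306.30 %

Let r = R/F. Size balance at 106 µm:
(1+r)·d = r·u + o ⇒ r = (o−d)/(d−u)
r = (83.5 − 44.6)/(44.6 − 31.9) = 38.9/12.7 = 3.0630
CL = 100·r = 306.30 %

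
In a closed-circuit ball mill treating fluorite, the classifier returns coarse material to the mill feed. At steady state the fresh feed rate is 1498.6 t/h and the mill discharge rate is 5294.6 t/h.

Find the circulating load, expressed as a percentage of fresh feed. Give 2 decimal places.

CL = 253.30 %

Steady state: M = F + R.
R = M − F = 5294.6 − 1498.6 = 3796.0 t/h
CL = 100·R/F = 100·3796.0/1498.6 = 253.30 %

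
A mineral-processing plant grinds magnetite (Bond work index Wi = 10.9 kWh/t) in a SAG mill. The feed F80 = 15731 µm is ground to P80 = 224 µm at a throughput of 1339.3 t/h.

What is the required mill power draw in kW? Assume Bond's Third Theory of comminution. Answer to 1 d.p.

W = 10·Wi·(P80^(-½) − F80^(-½))
W = 10·10.9·(1/√224 − 1/√15731) = 10·10.9·(0.058842) = 6.4138 kWh/t
P = W·T = 6.4138·1339.3 = 8590.0 kW

P = 8590.0 kW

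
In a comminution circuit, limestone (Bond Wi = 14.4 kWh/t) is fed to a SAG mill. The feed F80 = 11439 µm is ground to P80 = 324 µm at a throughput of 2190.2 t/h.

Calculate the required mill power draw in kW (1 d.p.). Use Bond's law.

Bond: W = 10·Wi·(1/√P80 − 1/√F80)
W = 10·14.4·(1/√324 − 1/√11439) = 10·14.4·(0.046206) = 6.6536 kWh/t
P = W·T = 6.6536·2190.2 = 14572.8 kW

P = 14572.8 kW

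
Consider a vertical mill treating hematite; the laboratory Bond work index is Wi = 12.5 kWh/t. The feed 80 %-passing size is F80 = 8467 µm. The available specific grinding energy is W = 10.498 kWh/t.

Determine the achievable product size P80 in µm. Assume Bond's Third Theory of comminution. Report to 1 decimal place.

P80 = 111.2 µm

W = 10 Wi (1/√P80 − 1/√F80)  [Bond]
P80^-0.5 = F80^-0.5 + W/(10 Wi)
  = 10.4980/(10·12.5) + 1/√8467 = 0.083984 + 0.010868 = 0.094852
P80 = (1/0.094852)² = 10.5428² = 111.15 µm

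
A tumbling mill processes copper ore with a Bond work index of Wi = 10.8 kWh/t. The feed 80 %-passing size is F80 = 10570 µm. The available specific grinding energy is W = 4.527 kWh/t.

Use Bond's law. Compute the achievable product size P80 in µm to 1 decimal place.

P80 = 374.9 µm

W_Bond = 10·Wi·(1/√P₈₀ − 1/√F₈₀)
⇒ 1/√P80 = W/(10·Wi) + 1/√F80
  = 4.5270/(10·10.8) + 1/√10570 = 0.041917 + 0.009727 = 0.051643
P80 = (1/0.051643)² = 19.3636² = 374.95 µm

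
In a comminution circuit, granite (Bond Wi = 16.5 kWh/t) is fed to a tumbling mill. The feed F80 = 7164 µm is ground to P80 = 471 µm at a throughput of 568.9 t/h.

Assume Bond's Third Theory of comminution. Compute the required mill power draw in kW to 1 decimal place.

P = 3216.2 kW

Bond:  W = 10 Wi (1/√P − 1/√F)
W = 10·16.5·(1/√471 − 1/√7164) = 10·16.5·(0.034263) = 5.6534 kWh/t
Mill draw = 5.6534 × 568.9 = 3216.2 kW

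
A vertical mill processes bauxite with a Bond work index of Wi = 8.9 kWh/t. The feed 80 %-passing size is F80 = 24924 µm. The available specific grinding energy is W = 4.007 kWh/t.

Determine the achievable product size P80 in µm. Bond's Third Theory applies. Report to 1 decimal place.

P80 = 379.1 µm

W = 10 Wi (1/√P80 − 1/√F80)  [Bond]
P80^(−½) = W/(10 Wi) + F80^(−½)
  = 4.0070/(10·8.9) + 1/√24924 = 0.045022 + 0.006334 = 0.051357
P80 = (1/0.051357)² = 19.4717² = 379.15 µm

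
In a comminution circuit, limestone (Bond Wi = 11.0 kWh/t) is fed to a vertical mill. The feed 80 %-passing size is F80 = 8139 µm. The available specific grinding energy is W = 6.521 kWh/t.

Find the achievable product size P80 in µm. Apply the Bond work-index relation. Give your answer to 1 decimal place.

P80 = 202.0 µm

W_Bond = 10·Wi·(1/√P₈₀ − 1/√F₈₀)
P80^(−½) = W/(10 Wi) + F80^(−½)
  = 6.5210/(10·11.0) + 1/√8139 = 0.059282 + 0.011084 = 0.070366
P80 = (1/0.070366)² = 14.2114² = 201.96 µm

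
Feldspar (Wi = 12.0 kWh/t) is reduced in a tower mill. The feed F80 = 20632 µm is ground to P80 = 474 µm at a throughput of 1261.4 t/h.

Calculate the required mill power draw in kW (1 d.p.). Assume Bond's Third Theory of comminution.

W = 10 Wi (1/√P80 − 1/√F80)  [Bond]
W = 10·12.0·(1/√474 − 1/√20632) = 10·12.0·(0.038970) = 4.6764 kWh/t
P_mill = W·ṁ = 4.6764·1261.4 = 5898.7 kW

P = 5898.7 kW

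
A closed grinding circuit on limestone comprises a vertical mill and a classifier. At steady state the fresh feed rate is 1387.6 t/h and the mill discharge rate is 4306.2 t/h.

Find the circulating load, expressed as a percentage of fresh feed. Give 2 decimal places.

Mill node: discharge = fresh + recycle.
R = M − F = 4306.2 − 1387.6 = 2918.6 t/h
CL = 100·R/F = 100·2918.6/1387.6 = 210.33 %

CL = 210.33 %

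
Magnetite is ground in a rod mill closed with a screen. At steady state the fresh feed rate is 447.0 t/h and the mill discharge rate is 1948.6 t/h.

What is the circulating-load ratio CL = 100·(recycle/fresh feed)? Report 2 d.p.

M = F + R at steady state, so:
R = M − F = 1948.6 − 447.0 = 1501.6 t/h
CL = 100·R/F = 100·1501.6/447.0 = 335.93 %

CL = 335.93 %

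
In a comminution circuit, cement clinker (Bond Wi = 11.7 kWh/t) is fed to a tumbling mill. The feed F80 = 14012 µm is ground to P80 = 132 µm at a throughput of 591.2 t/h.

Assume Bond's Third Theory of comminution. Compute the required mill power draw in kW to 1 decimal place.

W = 10 Wi (1/√P80 − 1/√F80)  [Bond]
W = 10·11.7·(1/√132 − 1/√14012) = 10·11.7·(0.078591) = 9.1951 kWh/t
P_mill = W·ṁ = 9.1951·591.2 = 5436.2 kW

P = 5436.2 kW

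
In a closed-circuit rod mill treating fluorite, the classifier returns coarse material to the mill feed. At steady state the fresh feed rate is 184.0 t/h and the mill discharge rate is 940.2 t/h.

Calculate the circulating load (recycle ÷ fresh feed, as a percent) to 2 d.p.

CL = 410.98 %

Steady state: M = F + R.
R = M − F = 940.2 − 184.0 = 756.2 t/h
CL = 100·R/F = 100·756.2/184.0 = 410.98 %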